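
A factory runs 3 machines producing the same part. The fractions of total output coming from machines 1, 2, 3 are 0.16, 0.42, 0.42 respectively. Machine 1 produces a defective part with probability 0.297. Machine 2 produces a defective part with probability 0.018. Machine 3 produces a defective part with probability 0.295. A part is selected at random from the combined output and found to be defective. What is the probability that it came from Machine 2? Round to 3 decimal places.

Posterior probability ≈ 0.042

Tabulate prior·likelihood by source: [1] prior 0.16, lik 0.297, product 0.04752; [2] prior 0.42, lik 0.018, product 0.007560; [3] prior 0.42, lik 0.295, product 0.1239.
Normalizing constant = 0.17898; the posterior for Machine 2 is its product over the sum, 0.007560/0.17898 = 0.042.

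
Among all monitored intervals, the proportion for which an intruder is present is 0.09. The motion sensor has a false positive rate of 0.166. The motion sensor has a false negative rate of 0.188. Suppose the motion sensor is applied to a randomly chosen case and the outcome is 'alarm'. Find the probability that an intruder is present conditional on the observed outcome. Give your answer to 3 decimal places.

Write H for 'an intruder is present'. Prior odds H:¬H = 0.09/0.91 = 0.098901. For the 'alarm' outcome, the likelihood ratio is 0.812/0.166 = 4.8916.
Posterior odds = 0.098901 × 4.8916 = 0.48378, so P(H|E) = 0.48378/(1+0.48378) = 0.326.

P(H | E) ≈ 0.326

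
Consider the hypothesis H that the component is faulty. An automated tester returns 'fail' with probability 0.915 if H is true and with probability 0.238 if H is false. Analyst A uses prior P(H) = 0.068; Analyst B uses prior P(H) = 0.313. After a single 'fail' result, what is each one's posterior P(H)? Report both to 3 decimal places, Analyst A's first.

P('+'|H) = 0.915, P('+'|¬H) = 0.238.
Analyst A: numerator 0.915·0.068 = 0.062220; evidence = 0.062220+0.238·0.932 = 0.28404; posterior = 0.219.
Analyst B: numerator 0.915·0.313 = 0.28640; evidence = 0.28640+0.238·0.687 = 0.44990; posterior = 0.637.

Analyst A: 0.219; Analyst B: 0.637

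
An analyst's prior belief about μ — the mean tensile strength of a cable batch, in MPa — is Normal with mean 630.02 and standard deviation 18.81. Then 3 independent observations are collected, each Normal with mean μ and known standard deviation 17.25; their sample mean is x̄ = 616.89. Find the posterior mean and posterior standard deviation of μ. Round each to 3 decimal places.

With known σ, the Normal prior is conjugate. Weight on the data is w = (n/σ²)/(n/σ² + 1/τ₀²) = 0.0100819/(0.0100819+0.00282633) = 0.78104.
Posterior mean = w·x̄ + (1−w)·μ₀ = 0.78104·616.89 + 0.21896·630.02 = 619.765. Posterior variance = 1/(0.0100819+0.00282633) = 77.4699, so SD = 8.802.

Posterior mean ≈ 619.765; posterior SD ≈ 8.802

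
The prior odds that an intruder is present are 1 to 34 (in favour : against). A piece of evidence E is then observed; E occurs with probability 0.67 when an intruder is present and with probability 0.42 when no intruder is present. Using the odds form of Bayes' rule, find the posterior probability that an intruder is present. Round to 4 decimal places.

Prior odds = 1/34 = 0.029412.
Likelihood ratio for E = 0.67/0.42 = 1.5952.
Posterior odds = prior odds × LR = 0.046919.
Posterior probability = odds/(1+odds) = 0.046919/1.0469 = 0.0448.

Posterior probability ≈ 0.0448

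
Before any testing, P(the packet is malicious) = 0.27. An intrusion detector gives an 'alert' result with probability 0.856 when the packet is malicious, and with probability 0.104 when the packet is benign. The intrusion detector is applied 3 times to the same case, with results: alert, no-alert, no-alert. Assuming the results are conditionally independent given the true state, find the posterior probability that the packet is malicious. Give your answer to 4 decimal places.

Let H be the event that the packet is malicious; start with P(H) = 0.27. P('alert'|H) = 0.856, P('alert'|¬H) = 0.104.
Update on result 1 ('alert'): P(H) ← 0.856·0.2700 / (0.856·0.2700 + 0.104·0.7300) = 0.23112/0.30704 = 0.7527.
Update on result 2 ('no-alert'): P(H) ← 0.144·0.7527 / (0.144·0.7527 + 0.896·0.2473) = 0.10839/0.32994 = 0.3285.
Update on result 3 ('no-alert'): P(H) ← 0.144·0.3285 / (0.144·0.3285 + 0.896·0.6715) = 0.047307/0.64895 = 0.0729.

Posterior P(H) ≈ 0.0729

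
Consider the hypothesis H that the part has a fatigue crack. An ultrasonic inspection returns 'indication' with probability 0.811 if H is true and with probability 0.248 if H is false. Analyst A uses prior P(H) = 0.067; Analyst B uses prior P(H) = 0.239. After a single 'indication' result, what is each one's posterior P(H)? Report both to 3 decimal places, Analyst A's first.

The likelihood ratio for an 'indication' result is 0.811/0.248 = 3.2702.
Analyst A: prior odds 0.067/0.933 = 0.071811; posterior odds 0.23483; posterior probability 0.190.
Analyst B: prior odds 0.239/0.761 = 0.31406; posterior odds 1.0270; posterior probability 0.507.

Analyst A: 0.190; Analyst B: 0.507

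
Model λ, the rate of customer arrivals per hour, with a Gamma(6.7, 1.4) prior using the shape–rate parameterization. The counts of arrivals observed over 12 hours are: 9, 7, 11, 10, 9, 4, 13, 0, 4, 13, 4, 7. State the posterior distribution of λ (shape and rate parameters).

Total count ∑xᵢ = 91 over n = 12 hours.
Gamma is conjugate to the Poisson likelihood: posterior is Gamma(shape = 6.7+91 = 97.7, rate = 1.4+12 = 13.4).

Posterior: Gamma(shape=97.7, rate=13.4)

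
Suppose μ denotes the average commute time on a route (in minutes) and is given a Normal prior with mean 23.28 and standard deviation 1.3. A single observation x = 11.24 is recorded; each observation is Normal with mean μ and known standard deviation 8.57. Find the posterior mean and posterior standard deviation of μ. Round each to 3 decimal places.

Prior precision 1/τ₀² = 1/1.3² = 0.591716; data precision n/σ² = 1/8.57² = 0.0136156.
Posterior precision = 0.591716 + 0.0136156 = 0.605332, giving posterior SD = 1/√0.605332 = 1.285.
Posterior mean = (0.591716·23.28 + 0.0136156·11.24) / 0.605332 = 23.009.

Posterior mean ≈ 23.009; posterior SD ≈ 1.285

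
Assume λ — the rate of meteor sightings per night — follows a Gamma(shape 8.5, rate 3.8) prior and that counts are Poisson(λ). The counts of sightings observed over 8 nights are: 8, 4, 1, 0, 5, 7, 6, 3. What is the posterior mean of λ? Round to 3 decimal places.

Posterior mean ≈ 3.602

The Poisson likelihood adds the total count to the shape and the number of exposure periods to the rate. Here ∑xᵢ = 34 and n = 8, so shape 8.5→42.5 and rate 3.8→11.8.
E[λ | data] = 42.5/11.8 = 3.602.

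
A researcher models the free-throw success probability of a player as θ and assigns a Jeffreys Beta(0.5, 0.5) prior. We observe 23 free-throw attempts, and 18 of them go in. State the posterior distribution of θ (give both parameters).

Observing 18 successes and 5 failures updates Beta(0.5, 0.5) by adding the success and failure counts to the two shape parameters: α = 0.5+18 = 18.5, β = 0.5+5 = 5.5.

Posterior: Beta(18.5, 5.5)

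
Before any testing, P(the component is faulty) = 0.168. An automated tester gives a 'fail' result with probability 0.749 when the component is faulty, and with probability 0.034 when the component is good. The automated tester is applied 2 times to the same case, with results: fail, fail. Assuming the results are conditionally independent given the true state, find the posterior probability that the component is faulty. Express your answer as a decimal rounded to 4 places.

Posterior P(H) ≈ 0.9899

With H the event that the component is faulty, the joint likelihood of the observed sequence is P(data|H) = 0.749·0.749 = 0.56100 and P(data|¬H) = 0.034·0.034 = 0.0011560.
Bayes: P(H|data) = 0.168·0.56100 / (0.168·0.56100 + 0.832·0.0011560) = 0.094248/0.095210 = 0.9899.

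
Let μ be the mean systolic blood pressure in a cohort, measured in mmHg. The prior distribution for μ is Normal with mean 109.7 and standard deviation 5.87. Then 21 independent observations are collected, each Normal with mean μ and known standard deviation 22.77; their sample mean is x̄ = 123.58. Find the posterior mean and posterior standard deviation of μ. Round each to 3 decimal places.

Prior precision 1/τ₀² = 1/5.87² = 0.0290218; data precision n/σ² = 21/22.77² = 0.0405036.
Posterior precision = 0.0290218 + 0.0405036 = 0.0695253, giving posterior SD = 1/√0.0695253 = 3.793.
Posterior mean = (0.0290218·109.7 + 0.0405036·123.58) / 0.0695253 = 117.786.

Posterior mean ≈ 117.786; posterior SD ≈ 3.793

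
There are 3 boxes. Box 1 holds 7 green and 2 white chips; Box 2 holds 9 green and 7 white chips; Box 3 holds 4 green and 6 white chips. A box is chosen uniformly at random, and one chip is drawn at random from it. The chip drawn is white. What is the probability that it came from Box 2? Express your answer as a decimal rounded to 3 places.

Posterior probability ≈ 0.347

P(white|Box 1) = 0.2222; P(white|Box 2) = 0.4375; P(white|Box 3) = 0.6.
Prior × likelihood for each source: 0.333333·0.2222=0.07407, 0.333333·0.4375=0.1458, 0.333333·0.6=0.2000. Summing gives P(white) = 0.41991.
P(Box 2 | white) = 0.1458 / 0.41991 = 0.347.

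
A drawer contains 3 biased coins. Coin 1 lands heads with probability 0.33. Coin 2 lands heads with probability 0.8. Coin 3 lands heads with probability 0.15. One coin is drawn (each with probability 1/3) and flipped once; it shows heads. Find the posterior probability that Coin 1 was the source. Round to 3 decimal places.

Posterior probability ≈ 0.258

Tabulate prior·likelihood by source: [1] prior 0.333333, lik 0.33, product 0.1100; [2] prior 0.333333, lik 0.8, product 0.2667; [3] prior 0.333333, lik 0.15, product 0.05000.
Normalizing constant = 0.42667; the posterior for Coin 1 is its product over the sum, 0.1100/0.42667 = 0.258.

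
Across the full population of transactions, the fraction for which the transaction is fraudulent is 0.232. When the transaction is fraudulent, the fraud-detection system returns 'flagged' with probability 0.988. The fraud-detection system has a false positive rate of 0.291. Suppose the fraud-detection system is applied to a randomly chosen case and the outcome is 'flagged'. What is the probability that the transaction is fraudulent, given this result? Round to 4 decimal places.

P(H | E) ≈ 0.5063

Let H be the event that the transaction is fraudulent. P(H) = 0.232, so P(¬H) = 0.768. With E the 'flagged' result, P(E|H) = 0.988 and P(E|¬H) = 0.291.
P(E) = 0.988·0.232 + 0.291·0.768 = 0.22922 + 0.22349 = 0.45270.
By Bayes' theorem, P(H|E) = 0.22922 / 0.45270 = 0.5063.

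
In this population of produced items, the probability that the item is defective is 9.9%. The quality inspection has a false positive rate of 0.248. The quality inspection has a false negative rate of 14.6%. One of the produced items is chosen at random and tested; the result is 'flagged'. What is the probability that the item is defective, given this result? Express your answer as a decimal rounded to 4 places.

Write H for 'the item is defective'. Prior odds H:¬H = 0.099/0.901 = 0.10988. For the 'flagged' outcome, the likelihood ratio is 0.854/0.248 = 3.4435.
Posterior odds = 0.10988 × 3.4435 = 0.37837, so P(H|E) = 0.37837/(1+0.37837) = 0.2745.

P(H | E) ≈ 0.2745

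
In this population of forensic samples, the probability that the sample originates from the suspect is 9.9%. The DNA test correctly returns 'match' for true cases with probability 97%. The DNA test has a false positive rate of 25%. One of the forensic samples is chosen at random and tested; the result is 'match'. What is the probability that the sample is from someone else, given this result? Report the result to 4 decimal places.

Write H for 'the sample originates from the suspect'. Prior odds H:¬H = 0.099/0.901 = 0.10988. For the 'match' outcome, the likelihood ratio is 0.97/0.25 = 3.8800.
Posterior odds = 0.10988 × 3.8800 = 0.42633, so P(H|E) = 0.42633/(1+0.42633) = 0.2989. Then P(¬H|E) = 1 − 0.2989 = 0.7011.

P(¬H | E) ≈ 0.7011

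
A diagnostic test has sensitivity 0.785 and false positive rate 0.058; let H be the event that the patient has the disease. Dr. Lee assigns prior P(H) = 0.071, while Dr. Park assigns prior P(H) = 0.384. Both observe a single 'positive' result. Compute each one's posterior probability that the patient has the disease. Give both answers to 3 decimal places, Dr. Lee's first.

Dr. Lee: 0.508; Dr. Park: 0.894

P('+'|H) = 0.785, P('+'|¬H) = 0.058.
Dr. Lee: numerator 0.785·0.071 = 0.055735; evidence = 0.055735+0.058·0.929 = 0.10962; posterior = 0.508.
Dr. Park: numerator 0.785·0.384 = 0.30144; evidence = 0.30144+0.058·0.616 = 0.33717; posterior = 0.894.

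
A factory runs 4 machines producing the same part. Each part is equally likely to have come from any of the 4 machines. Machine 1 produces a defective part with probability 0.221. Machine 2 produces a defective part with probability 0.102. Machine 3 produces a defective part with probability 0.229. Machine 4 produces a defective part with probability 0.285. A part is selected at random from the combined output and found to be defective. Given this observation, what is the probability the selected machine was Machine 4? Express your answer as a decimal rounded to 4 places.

Posterior probability ≈ 0.3405

Tabulate prior·likelihood by source: [1] prior 0.25, lik 0.221, product 0.05525; [2] prior 0.25, lik 0.102, product 0.02550; [3] prior 0.25, lik 0.229, product 0.05725; [4] prior 0.25, lik 0.285, product 0.07125.
Normalizing constant = 0.20925; the posterior for Machine 4 is its product over the sum, 0.07125/0.20925 = 0.3405.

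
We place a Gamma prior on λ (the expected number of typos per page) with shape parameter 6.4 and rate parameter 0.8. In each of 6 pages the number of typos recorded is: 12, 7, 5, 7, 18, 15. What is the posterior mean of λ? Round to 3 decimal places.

The Poisson likelihood adds the total count to the shape and the number of exposure periods to the rate. Here ∑xᵢ = 64 and n = 6, so shape 6.4→70.4 and rate 0.8→6.8.
E[λ | data] = 70.4/6.8 = 10.353.

Posterior mean ≈ 10.353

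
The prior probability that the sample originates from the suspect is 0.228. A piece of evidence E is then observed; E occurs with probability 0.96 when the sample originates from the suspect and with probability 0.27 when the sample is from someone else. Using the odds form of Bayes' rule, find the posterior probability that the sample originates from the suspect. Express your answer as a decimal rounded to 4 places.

Prior odds = 0.228/(1−0.228) = 0.29534. In log-odds, ln(0.29534) = -1.2196.
Add log likelihood ratio: ln(3.5556) = 1.2685.
Posterior log-odds = 0.048872, so posterior odds = exp(0.048872) = 1.0501. Converting, P(H|E) = 1.0501/2.0501 = 0.5122.

Posterior probability ≈ 0.5122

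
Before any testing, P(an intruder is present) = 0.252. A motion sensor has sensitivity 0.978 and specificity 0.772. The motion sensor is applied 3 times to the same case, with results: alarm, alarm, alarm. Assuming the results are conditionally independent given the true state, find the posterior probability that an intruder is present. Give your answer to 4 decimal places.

With H the event that an intruder is present, the joint likelihood of the observed sequence is P(data|H) = 0.978·0.978·0.978 = 0.93544 and P(data|¬H) = 0.228·0.228·0.228 = 0.011852.
Bayes: P(H|data) = 0.252·0.93544 / (0.252·0.93544 + 0.748·0.011852) = 0.23573/0.24460 = 0.9638.

Posterior P(H) ≈ 0.9638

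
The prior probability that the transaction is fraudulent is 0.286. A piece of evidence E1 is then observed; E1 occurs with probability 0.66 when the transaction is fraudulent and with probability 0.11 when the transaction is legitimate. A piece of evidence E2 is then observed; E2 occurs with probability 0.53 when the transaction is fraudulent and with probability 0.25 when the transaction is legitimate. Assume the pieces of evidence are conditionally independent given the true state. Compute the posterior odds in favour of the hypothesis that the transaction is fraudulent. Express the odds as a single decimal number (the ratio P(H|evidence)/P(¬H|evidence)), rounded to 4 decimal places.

Posterior odds ≈ 5.0951

Prior odds = 0.286/(1−0.286) = 0.40056.
Likelihood ratio for E1 = 0.66/0.11 = 6.0000.
Likelihood ratio for E2 = 0.53/0.25 = 2.1200.
Posterior odds = prior odds × LR₁ × LR₂ = 5.0951.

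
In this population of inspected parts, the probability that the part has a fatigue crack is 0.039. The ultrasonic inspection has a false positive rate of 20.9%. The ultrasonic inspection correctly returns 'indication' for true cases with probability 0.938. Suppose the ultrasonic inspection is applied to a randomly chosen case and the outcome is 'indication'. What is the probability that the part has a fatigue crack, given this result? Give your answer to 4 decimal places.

Let H be the event that the part has a fatigue crack. P(H) = 0.039, so P(¬H) = 0.961. With E the 'indication' result, P(E|H) = 0.938 and P(E|¬H) = 0.209.
P(E) = 0.938·0.039 + 0.209·0.961 = 0.036582 + 0.20085 = 0.23743.
By Bayes' theorem, P(H|E) = 0.036582 / 0.23743 = 0.1541.

P(H | E) ≈ 0.1541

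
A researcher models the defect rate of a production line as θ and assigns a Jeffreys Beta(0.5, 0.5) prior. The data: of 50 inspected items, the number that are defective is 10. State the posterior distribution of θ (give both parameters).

Observing 10 successes and 40 failures updates Beta(0.5, 0.5) by adding the success and failure counts to the two shape parameters: α = 0.5+10 = 10.5, β = 0.5+40 = 40.5.

Posterior: Beta(10.5, 40.5)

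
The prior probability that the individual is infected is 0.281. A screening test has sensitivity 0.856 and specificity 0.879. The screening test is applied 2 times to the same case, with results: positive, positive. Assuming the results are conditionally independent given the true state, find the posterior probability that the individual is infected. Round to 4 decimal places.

Let H be the event that the individual is infected; start with P(H) = 0.281. P('positive'|H) = 0.856, P('positive'|¬H) = 0.121.
Update on result 1 ('positive'): P(H) ← 0.856·0.2810 / (0.856·0.2810 + 0.121·0.7190) = 0.24054/0.32754 = 0.7344.
Update on result 2 ('positive'): P(H) ← 0.856·0.7344 / (0.856·0.7344 + 0.121·0.2656) = 0.62863/0.66077 = 0.9514.

Posterior P(H) ≈ 0.9514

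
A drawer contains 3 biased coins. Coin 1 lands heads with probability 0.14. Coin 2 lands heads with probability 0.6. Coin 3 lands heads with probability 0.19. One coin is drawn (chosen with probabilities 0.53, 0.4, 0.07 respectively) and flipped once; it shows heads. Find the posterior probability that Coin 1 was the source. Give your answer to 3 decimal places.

Posterior probability ≈ 0.227

P(heads|C1) = 0.14; P(heads|C2) = 0.6; P(heads|C3) = 0.19.
Prior × likelihood for each source: 0.53·0.14=0.07420, 0.4·0.6=0.2400, 0.07·0.19=0.01330. Summing gives P(heads) = 0.32750.
P(Coin 1 | heads) = 0.07420 / 0.32750 = 0.227.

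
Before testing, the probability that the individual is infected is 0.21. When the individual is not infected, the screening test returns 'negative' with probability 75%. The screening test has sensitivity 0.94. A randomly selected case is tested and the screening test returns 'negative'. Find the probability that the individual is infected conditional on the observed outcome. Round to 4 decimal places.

Write H for 'the individual is infected'. Prior odds H:¬H = 0.21/0.79 = 0.26582. For the 'negative' outcome, the likelihood ratio is 0.06/0.75 = 0.080000.
Posterior odds = 0.26582 × 0.080000 = 0.021266, so P(H|E) = 0.021266/(1+0.021266) = 0.0208.

P(H | E) ≈ 0.0208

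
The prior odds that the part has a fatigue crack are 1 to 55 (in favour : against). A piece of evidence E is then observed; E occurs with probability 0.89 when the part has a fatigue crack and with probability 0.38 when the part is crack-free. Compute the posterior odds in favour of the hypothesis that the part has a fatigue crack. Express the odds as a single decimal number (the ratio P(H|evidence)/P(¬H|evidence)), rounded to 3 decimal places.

Posterior odds ≈ 0.043

Prior odds = 1/55 = 0.018182.
Likelihood ratio for E = 0.89/0.38 = 2.3421.
Posterior odds = prior odds × LR = 0.042584.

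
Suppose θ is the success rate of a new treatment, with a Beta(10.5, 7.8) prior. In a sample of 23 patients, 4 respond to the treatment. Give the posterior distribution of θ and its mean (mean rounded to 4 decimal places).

Observing 4 successes and 19 failures updates Beta(10.5, 7.8) by adding the success and failure counts to the two shape parameters: α = 10.5+4 = 14.5, β = 7.8+19 = 26.8.
E[θ | data] = 14.5/(14.5+26.8) = 0.3511.

Posterior: Beta(14.5, 26.8); mean ≈ 0.3511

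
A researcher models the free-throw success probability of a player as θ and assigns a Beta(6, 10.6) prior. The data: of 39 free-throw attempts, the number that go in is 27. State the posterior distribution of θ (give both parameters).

Observing 27 successes and 12 failures updates Beta(6, 10.6) by adding the success and failure counts to the two shape parameters: α = 6+27 = 33, β = 10.6+12 = 22.6.

Posterior: Beta(33, 22.6)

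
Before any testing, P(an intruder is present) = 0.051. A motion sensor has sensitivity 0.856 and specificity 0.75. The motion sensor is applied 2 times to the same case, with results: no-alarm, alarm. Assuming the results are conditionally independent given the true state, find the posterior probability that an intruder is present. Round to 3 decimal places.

Let H be the event that an intruder is present; start with P(H) = 0.051. P('alarm'|H) = 0.856, P('alarm'|¬H) = 0.25.
Update on result 1 ('no-alarm'): P(H) ← 0.144·0.0510 / (0.144·0.0510 + 0.75·0.9490) = 0.0073440/0.71909 = 0.0102.
Update on result 2 ('alarm'): P(H) ← 0.856·0.0102 / (0.856·0.0102 + 0.25·0.9898) = 0.0087422/0.25619 = 0.0341.

Posterior P(H) ≈ 0.034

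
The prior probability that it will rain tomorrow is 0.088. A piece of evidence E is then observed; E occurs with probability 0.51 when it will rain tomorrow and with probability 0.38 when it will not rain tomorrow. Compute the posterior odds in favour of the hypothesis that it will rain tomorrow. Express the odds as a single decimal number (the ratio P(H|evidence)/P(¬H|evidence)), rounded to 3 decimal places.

Posterior odds ≈ 0.130

Prior odds = 0.088/(1−0.088) = 0.096491. In log-odds, ln(0.096491) = -2.3383.
Add log likelihood ratio: ln(1.3421) = 0.29424.
Posterior log-odds = -2.0441, so posterior odds = exp(-2.0441) = 0.12950.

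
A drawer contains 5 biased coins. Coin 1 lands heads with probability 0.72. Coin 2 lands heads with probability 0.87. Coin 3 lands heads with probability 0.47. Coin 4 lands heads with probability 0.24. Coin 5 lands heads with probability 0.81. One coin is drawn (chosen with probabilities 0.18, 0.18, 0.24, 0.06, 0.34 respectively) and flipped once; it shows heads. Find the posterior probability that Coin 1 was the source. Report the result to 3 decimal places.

Posterior probability ≈ 0.188

P(heads|C1) = 0.72; P(heads|C2) = 0.87; P(heads|C3) = 0.47; P(heads|C4) = 0.24; P(heads|C5) = 0.81.
Prior × likelihood for each source: 0.18·0.72=0.1296, 0.18·0.87=0.1566, 0.24·0.47=0.1128, 0.06·0.24=0.01440, 0.34·0.81=0.2754. Summing gives P(heads) = 0.68880.
P(Coin 1 | heads) = 0.1296 / 0.68880 = 0.188.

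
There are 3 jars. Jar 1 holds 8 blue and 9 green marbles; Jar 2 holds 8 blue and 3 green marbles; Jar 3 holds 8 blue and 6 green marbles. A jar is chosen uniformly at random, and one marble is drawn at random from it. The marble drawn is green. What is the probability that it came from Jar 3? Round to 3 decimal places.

Posterior probability ≈ 0.348

P(green|Jar 1) = 0.5294; P(green|Jar 2) = 0.2727; P(green|Jar 3) = 0.4286.
Prior × likelihood for each source: 0.333333·0.5294=0.1765, 0.333333·0.2727=0.09091, 0.333333·0.4286=0.1429. Summing gives P(green) = 0.41024.
P(Jar 3 | green) = 0.1429 / 0.41024 = 0.348.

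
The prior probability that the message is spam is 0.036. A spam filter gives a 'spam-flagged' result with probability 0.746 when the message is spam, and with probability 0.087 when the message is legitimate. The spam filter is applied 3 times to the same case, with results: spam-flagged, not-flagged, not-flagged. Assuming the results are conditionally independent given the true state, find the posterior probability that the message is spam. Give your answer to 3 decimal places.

Posterior P(H) ≈ 0.024

Let H be the event that the message is spam; start with P(H) = 0.036. P('spam-flagged'|H) = 0.746, P('spam-flagged'|¬H) = 0.087.
Update on result 1 ('spam-flagged'): P(H) ← 0.746·0.0360 / (0.746·0.0360 + 0.087·0.9640) = 0.026856/0.11072 = 0.2425.
Update on result 2 ('not-flagged'): P(H) ← 0.254·0.2425 / (0.254·0.2425 + 0.913·0.7575) = 0.061607/0.75316 = 0.0818.
Update on result 3 ('not-flagged'): P(H) ← 0.254·0.0818 / (0.254·0.0818 + 0.913·0.9182) = 0.020777/0.85909 = 0.0242.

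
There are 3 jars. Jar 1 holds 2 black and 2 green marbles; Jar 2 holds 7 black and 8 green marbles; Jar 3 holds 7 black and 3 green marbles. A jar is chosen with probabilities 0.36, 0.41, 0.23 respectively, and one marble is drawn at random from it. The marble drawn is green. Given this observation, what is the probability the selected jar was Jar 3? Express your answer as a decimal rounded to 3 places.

P(green|Jar 1) = 0.5; P(green|Jar 2) = 0.5333; P(green|Jar 3) = 0.3.
Prior × likelihood for each source: 0.36·0.5=0.1800, 0.41·0.5333=0.2187, 0.23·0.3=0.06900. Summing gives P(green) = 0.46767.
P(Jar 3 | green) = 0.06900 / 0.46767 = 0.148.

Posterior probability ≈ 0.148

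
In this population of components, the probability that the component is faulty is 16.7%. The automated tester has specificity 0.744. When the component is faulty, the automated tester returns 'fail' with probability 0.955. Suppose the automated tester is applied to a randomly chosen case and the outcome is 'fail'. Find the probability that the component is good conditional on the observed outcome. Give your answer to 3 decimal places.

Let H be the event that the component is faulty. P(H) = 0.167, so P(¬H) = 0.833. With E the 'fail' result, P(E|H) = 0.955 and P(E|¬H) = 0.256.
P(E) = 0.955·0.167 + 0.256·0.833 = 0.15949 + 0.21325 = 0.37273.
By Bayes' theorem, P(H|E) = 0.15949 / 0.37273 = 0.428. Hence P(¬H|E) = 1 − 0.428 = 0.572.

P(¬H | E) ≈ 0.572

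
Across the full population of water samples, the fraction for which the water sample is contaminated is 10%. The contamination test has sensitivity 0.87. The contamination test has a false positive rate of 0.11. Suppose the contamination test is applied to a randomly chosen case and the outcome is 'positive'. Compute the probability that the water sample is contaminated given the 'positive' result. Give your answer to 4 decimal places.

P(H | E) ≈ 0.4677

Write H for 'the water sample is contaminated'. Prior odds H:¬H = 0.1/0.9 = 0.11111. For the 'positive' outcome, the likelihood ratio is 0.87/0.11 = 7.9091.
Posterior odds = 0.11111 × 7.9091 = 0.87879, so P(H|E) = 0.87879/(1+0.87879) = 0.4677.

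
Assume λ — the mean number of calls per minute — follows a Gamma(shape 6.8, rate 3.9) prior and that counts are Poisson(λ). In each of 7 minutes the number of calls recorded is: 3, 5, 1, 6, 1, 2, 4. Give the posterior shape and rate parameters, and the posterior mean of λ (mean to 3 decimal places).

Posterior: Gamma(shape=28.8, rate=10.9); mean ≈ 2.642

Total count ∑xᵢ = 22 over n = 7 minutes.
Gamma is conjugate to the Poisson likelihood: posterior is Gamma(shape = 6.8+22 = 28.8, rate = 3.9+7 = 10.9).
Posterior mean = shape/rate = 28.8/10.9 = 2.642.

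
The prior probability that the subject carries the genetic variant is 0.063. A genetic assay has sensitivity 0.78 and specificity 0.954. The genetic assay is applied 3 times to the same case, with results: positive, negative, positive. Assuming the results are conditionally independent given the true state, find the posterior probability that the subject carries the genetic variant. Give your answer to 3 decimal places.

Let H be the event that the subject carries the genetic variant; start with P(H) = 0.063. P('positive'|H) = 0.78, P('positive'|¬H) = 0.046.
Update on result 1 ('positive'): P(H) ← 0.78·0.0630 / (0.78·0.0630 + 0.046·0.9370) = 0.049140/0.092242 = 0.5327.
Update on result 2 ('negative'): P(H) ← 0.22·0.5327 / (0.22·0.5327 + 0.954·0.4673) = 0.11720/0.56298 = 0.2082.
Update on result 3 ('positive'): P(H) ← 0.78·0.2082 / (0.78·0.2082 + 0.046·0.7918) = 0.16238/0.19880 = 0.8168.

Posterior P(H) ≈ 0.817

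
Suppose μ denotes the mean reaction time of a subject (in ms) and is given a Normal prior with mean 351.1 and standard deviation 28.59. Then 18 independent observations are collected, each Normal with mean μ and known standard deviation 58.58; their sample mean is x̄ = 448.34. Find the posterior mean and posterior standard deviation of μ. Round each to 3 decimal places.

Posterior mean ≈ 429.949; posterior SD ≈ 12.433

Prior precision 1/τ₀² = 1/28.59² = 0.00122341; data precision n/σ² = 18/58.58² = 0.00524534.
Posterior precision = 0.00122341 + 0.00524534 = 0.00646875, giving posterior SD = 1/√0.00646875 = 12.433.
Posterior mean = (0.00122341·351.1 + 0.00524534·448.34) / 0.00646875 = 429.949.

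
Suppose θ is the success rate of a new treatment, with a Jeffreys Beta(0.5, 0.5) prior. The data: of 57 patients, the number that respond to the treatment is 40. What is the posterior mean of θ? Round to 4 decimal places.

Posterior mean ≈ 0.6983

The binomial likelihood is conjugate to the Beta prior: with 40 successes and 17 failures, the posterior is Beta(0.5+40, 0.5+17) = Beta(40.5, 17.5).
Posterior mean = α/(α+β) = 40.5/58 = 0.6983.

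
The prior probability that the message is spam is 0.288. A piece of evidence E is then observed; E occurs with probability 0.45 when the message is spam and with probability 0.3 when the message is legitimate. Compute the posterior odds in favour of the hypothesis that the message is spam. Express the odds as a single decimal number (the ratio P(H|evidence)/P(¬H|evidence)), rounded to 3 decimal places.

Posterior odds ≈ 0.607

Prior odds = 0.288/(1−0.288) = 0.40449. In log-odds, ln(0.40449) = -0.90512.
Add log likelihood ratio: ln(1.5000) = 0.40547.
Posterior log-odds = -0.49965, so posterior odds = exp(-0.49965) = 0.60674.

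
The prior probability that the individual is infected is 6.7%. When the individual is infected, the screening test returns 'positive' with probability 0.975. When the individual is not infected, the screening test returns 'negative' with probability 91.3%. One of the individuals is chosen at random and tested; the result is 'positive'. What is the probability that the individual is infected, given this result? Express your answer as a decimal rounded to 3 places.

Write H for 'the individual is infected'. Prior odds H:¬H = 0.067/0.933 = 0.071811. For the 'positive' outcome, the likelihood ratio is 0.975/0.087 = 11.207.
Posterior odds = 0.071811 × 11.207 = 0.80478, so P(H|E) = 0.80478/(1+0.80478) = 0.446.

P(H | E) ≈ 0.446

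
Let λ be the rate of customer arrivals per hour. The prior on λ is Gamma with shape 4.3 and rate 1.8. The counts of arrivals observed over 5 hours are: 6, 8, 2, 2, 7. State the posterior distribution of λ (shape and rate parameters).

Posterior: Gamma(shape=29.3, rate=6.8)

The Poisson likelihood adds the total count to the shape and the number of exposure periods to the rate. Here ∑xᵢ = 25 and n = 5, so shape 4.3→29.3 and rate 1.8→6.8.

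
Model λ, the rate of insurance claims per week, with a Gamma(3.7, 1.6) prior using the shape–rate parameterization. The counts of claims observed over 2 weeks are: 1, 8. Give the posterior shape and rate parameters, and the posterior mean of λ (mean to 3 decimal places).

Posterior: Gamma(shape=12.7, rate=3.6); mean ≈ 3.528

The Poisson likelihood adds the total count to the shape and the number of exposure periods to the rate. Here ∑xᵢ = 9 and n = 2, so shape 3.7→12.7 and rate 1.6→3.6.
E[λ | data] = 12.7/3.6 = 3.528.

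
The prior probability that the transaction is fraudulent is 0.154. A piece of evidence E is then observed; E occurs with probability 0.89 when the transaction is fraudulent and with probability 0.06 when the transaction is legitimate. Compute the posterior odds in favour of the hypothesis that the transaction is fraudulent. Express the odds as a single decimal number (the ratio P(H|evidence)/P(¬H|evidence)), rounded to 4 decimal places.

Prior odds = 0.154/(1−0.154) = 0.18203.
Likelihood ratio for E = 0.89/0.06 = 14.833.
Posterior odds = prior odds × LR = 2.7002.

Posterior odds ≈ 2.7002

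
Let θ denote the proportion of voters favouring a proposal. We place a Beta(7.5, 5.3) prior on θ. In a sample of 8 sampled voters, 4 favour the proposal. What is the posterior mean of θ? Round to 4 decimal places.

Posterior mean ≈ 0.5529

The binomial likelihood is conjugate to the Beta prior: with 4 successes and 4 failures, the posterior is Beta(7.5+4, 5.3+4) = Beta(11.5, 9.3).
E[θ | data] = 11.5/(11.5+9.3) = 0.5529.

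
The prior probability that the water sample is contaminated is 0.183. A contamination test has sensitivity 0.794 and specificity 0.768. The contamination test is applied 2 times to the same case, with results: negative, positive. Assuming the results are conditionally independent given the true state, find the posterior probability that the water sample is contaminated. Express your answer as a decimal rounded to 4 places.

Posterior P(H) ≈ 0.1706

Let H be the event that the water sample is contaminated; start with P(H) = 0.183. P('positive'|H) = 0.794, P('positive'|¬H) = 0.232.
Update on result 1 ('negative'): P(H) ← 0.206·0.1830 / (0.206·0.1830 + 0.768·0.8170) = 0.037698/0.66515 = 0.0567.
Update on result 2 ('positive'): P(H) ← 0.794·0.0567 / (0.794·0.0567 + 0.232·0.9433) = 0.045000/0.26385 = 0.1706.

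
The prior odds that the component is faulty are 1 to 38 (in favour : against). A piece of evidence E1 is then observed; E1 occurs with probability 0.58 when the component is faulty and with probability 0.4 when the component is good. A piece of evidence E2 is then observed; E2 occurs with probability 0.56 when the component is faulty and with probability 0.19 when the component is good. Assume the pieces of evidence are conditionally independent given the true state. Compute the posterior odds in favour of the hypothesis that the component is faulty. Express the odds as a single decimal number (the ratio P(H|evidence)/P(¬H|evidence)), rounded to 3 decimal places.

Posterior odds ≈ 0.112

Prior odds = 1/38 = 0.026316. In log-odds, ln(0.026316) = -3.6376.
Add log likelihood ratios: ln(1.4500) + ln(2.9474) = 1.4525.
Posterior log-odds = -2.1851, so posterior odds = exp(-2.1851) = 0.11247.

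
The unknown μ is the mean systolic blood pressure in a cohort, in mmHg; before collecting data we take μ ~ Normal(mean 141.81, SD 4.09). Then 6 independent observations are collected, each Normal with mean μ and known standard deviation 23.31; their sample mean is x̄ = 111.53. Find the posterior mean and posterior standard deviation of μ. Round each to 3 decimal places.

With known σ, the Normal prior is conjugate. Weight on the data is w = (n/σ²)/(n/σ² + 1/τ₀²) = 0.0110425/(0.0110425+0.0597797) = 0.15592.
Posterior mean = w·x̄ + (1−w)·μ₀ = 0.15592·111.53 + 0.84408·141.81 = 137.089. Posterior variance = 1/(0.0110425+0.0597797) = 14.1199, so SD = 3.758.

Posterior mean ≈ 137.089; posterior SD ≈ 3.758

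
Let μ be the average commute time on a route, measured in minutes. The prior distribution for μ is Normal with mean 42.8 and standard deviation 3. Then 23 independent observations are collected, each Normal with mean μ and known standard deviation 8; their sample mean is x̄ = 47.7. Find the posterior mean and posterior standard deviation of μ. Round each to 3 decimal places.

Posterior mean ≈ 46.543; posterior SD ≈ 1.458

With known σ, the Normal prior is conjugate. Weight on the data is w = (n/σ²)/(n/σ² + 1/τ₀²) = 0.359375/(0.359375+0.111111) = 0.76384.
Posterior mean = w·x̄ + (1−w)·μ₀ = 0.76384·47.7 + 0.23616·42.8 = 46.543. Posterior variance = 1/(0.359375+0.111111) = 2.12546, so SD = 1.458.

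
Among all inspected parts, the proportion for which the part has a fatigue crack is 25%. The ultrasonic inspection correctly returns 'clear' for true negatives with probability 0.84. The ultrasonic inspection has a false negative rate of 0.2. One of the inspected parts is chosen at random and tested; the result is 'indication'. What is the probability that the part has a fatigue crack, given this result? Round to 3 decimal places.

P(H | E) ≈ 0.625

Let H be the event that the part has a fatigue crack. P(H) = 0.25, so P(¬H) = 0.75. With E the 'indication' result, P(E|H) = 0.8 and P(E|¬H) = 0.16.
P(E) = 0.8·0.25 + 0.16·0.75 = 0.20000 + 0.12000 = 0.32000.
By Bayes' theorem, P(H|E) = 0.20000 / 0.32000 = 0.625.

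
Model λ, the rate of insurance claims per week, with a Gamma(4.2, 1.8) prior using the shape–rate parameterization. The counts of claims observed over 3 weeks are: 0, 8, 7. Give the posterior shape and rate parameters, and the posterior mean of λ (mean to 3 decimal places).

Posterior: Gamma(shape=19.2, rate=4.8); mean ≈ 4.000

Total count ∑xᵢ = 15 over n = 3 weeks.
Gamma is conjugate to the Poisson likelihood: posterior is Gamma(shape = 4.2+15 = 19.2, rate = 1.8+3 = 4.8).
E[λ | data] = 19.2/4.8 = 4.000.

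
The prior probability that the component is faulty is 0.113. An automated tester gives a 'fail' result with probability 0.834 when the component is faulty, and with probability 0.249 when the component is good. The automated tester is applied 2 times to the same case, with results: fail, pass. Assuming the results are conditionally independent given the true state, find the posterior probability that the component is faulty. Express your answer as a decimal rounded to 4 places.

Posterior P(H) ≈ 0.0862

With H the event that the component is faulty, the joint likelihood of the observed sequence is P(data|H) = 0.834·0.166 = 0.13844 and P(data|¬H) = 0.249·0.751 = 0.18700.
Bayes: P(H|data) = 0.113·0.13844 / (0.113·0.13844 + 0.887·0.18700) = 0.015644/0.18151 = 0.0862.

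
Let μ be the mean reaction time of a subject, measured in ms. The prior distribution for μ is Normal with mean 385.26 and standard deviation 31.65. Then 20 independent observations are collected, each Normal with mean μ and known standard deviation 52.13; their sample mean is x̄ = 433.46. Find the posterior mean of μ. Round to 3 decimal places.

With known σ, the Normal prior is conjugate. Weight on the data is w = (n/σ²)/(n/σ² + 1/τ₀²) = 0.00735961/(0.00735961+0.00099828) = 0.88056.
Posterior mean = w·x̄ + (1−w)·μ₀ = 0.88056·433.46 + 0.11944·385.26 = 427.703.

Posterior mean ≈ 427.703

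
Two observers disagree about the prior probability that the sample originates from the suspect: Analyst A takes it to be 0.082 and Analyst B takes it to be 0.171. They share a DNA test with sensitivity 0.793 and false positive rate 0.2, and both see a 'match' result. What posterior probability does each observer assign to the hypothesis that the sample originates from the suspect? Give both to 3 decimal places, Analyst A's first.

The likelihood ratio for a 'match' result is 0.793/0.2 = 3.9650.
Analyst A: prior odds 0.082/0.918 = 0.089325; posterior odds 0.35417; posterior probability 0.262.
Analyst B: prior odds 0.171/0.829 = 0.20627; posterior odds 0.81787; posterior probability 0.450.

Analyst A: 0.262; Analyst B: 0.450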